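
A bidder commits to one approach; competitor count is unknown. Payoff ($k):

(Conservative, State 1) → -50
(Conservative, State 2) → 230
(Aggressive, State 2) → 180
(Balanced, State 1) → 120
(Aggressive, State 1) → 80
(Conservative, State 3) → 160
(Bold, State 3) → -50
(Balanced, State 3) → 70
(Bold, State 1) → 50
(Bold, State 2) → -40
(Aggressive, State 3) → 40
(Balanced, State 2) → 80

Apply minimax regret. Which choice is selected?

Aggressive

Column bests: State 1=120, State 2=230, State 3=160.
Conservative regrets: 170, 0, 0 → max 170
Balanced regrets: 0, 150, 90 → max 150
Aggressive regrets: 40, 50, 120 → max 120
Bold regrets: 70, 270, 210 → max 270
Smallest max regret = 120 → Aggressive.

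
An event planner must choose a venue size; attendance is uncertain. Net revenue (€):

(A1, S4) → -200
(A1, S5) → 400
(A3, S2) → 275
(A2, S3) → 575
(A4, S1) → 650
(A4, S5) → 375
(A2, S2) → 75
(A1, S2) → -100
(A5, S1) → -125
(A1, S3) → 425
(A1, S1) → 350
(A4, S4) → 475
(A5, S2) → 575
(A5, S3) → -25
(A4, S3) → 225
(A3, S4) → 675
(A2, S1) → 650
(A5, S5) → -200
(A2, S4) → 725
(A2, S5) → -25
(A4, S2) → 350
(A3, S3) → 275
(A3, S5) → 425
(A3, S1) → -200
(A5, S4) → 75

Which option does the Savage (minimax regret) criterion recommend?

Column bests: S1=650, S2=575, S3=575, S4=725, S5=425.
A1 regrets: 300, 675, 150, 925, 25 → max 925
A2 regrets: 0, 500, 0, 0, 450 → max 500
A3 regrets: 850, 300, 300, 50, 0 → max 850
A4 regrets: 0, 225, 350, 250, 50 → max 350
A5 regrets: 775, 0, 600, 650, 625 → max 775
Smallest max regret = 350 → A4.

A4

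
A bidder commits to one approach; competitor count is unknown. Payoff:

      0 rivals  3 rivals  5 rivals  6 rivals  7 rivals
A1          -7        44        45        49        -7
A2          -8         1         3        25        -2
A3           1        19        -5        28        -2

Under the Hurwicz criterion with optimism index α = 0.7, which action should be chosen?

A1: 0.7·49 + 0.3·(-7) = 32.2
A2: 0.7·25 + 0.3·(-8) = 15.1
A3: 0.7·28 + 0.3·(-5) = 18.1
Highest Hurwicz score = 32.2 → A1.

A1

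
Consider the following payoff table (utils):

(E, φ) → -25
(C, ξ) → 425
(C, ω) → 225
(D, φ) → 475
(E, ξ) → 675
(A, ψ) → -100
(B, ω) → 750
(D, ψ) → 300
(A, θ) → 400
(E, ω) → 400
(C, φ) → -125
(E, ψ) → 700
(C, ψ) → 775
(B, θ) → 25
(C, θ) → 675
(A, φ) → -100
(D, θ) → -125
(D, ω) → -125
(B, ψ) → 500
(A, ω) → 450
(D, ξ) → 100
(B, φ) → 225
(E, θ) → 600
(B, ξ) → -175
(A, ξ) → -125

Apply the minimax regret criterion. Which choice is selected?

E

Column bests: θ=675, φ=475, ψ=775, ω=750, ξ=675.
A regrets: 275, 575, 875, 300, 800 → max 875
B regrets: 650, 250, 275, 0, 850 → max 850
C regrets: 0, 600, 0, 525, 250 → max 600
D regrets: 800, 0, 475, 875, 575 → max 875
E regrets: 75, 500, 75, 350, 0 → max 500
Smallest max regret = 500 → E.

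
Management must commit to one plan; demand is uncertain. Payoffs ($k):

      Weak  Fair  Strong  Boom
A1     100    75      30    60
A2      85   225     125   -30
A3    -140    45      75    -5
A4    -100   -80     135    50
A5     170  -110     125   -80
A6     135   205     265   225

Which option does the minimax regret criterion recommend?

Column bests: Weak=170, Fair=225, Strong=265, Boom=225.
A1 regrets: 70, 150, 235, 165 → max 235
A2 regrets: 85, 0, 140, 255 → max 255
A3 regrets: 310, 180, 190, 230 → max 310
A4 regrets: 270, 305, 130, 175 → max 305
A5 regrets: 0, 335, 140, 305 → max 335
A6 regrets: 35, 20, 0, 0 → max 35
Smallest max regret = 35 → A6.

A6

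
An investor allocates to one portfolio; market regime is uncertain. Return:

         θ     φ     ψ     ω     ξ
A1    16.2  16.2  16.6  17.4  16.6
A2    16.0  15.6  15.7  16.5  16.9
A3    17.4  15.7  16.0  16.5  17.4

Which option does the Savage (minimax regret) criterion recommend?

A3

Column bests: θ=17.4, φ=16.2, ψ=16.6, ω=17.4, ξ=17.4.
A1 regrets: 1.2, 0.0, 0.0, 0.0, 0.8 → max 1.2
A2 regrets: 1.4, 0.6, 0.9, 0.9, 0.5 → max 1.4
A3 regrets: 0.0, 0.5, 0.6, 0.9, 0.0 → max 0.9
Smallest max regret = 0.9 → A3.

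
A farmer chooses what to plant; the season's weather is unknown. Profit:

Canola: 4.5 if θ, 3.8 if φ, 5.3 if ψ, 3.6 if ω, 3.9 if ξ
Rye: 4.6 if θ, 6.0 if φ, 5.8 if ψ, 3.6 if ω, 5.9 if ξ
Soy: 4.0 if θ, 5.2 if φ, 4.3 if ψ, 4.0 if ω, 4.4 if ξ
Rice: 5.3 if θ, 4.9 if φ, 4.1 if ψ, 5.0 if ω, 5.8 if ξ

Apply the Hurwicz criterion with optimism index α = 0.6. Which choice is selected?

Canola: 0.6·5.3 + 0.4·3.6 = 4.62
Rye: 0.6·6.0 + 0.4·3.6 = 5.04
Soy: 0.6·5.2 + 0.4·4.0 = 4.72
Rice: 0.6·5.8 + 0.4·4.1 = 5.12
Highest Hurwicz score = 5.12 → Rice.

Rice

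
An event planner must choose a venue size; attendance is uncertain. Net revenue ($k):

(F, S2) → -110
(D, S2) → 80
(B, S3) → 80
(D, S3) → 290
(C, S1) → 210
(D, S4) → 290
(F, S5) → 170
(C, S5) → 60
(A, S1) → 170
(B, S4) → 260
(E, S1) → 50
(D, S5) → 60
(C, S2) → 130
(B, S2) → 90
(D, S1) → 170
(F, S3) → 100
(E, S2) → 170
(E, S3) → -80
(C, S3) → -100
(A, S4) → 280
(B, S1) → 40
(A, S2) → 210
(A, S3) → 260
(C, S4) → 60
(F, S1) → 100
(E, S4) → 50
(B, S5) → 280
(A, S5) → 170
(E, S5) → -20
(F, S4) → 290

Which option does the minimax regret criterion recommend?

A

Column bests: S1=210, S2=210, S3=290, S4=290, S5=280.
A regrets: 40, 0, 30, 10, 110 → max 110
B regrets: 170, 120, 210, 30, 0 → max 210
C regrets: 0, 80, 390, 230, 220 → max 390
D regrets: 40, 130, 0, 0, 220 → max 220
E regrets: 160, 40, 370, 240, 300 → max 370
F regrets: 110, 320, 190, 0, 110 → max 320
Smallest max regret = 110 → A.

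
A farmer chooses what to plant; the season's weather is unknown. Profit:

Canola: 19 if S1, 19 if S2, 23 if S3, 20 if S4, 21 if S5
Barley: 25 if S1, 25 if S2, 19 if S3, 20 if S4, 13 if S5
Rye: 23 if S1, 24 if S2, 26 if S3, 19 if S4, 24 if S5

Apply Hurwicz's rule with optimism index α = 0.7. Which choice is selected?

Rye

Canola: 0.7·23 + 0.3·19 = 21.8
Barley: 0.7·25 + 0.3·13 = 21.4
Rye: 0.7·26 + 0.3·19 = 23.9
Highest Hurwicz score = 23.9 → Rye.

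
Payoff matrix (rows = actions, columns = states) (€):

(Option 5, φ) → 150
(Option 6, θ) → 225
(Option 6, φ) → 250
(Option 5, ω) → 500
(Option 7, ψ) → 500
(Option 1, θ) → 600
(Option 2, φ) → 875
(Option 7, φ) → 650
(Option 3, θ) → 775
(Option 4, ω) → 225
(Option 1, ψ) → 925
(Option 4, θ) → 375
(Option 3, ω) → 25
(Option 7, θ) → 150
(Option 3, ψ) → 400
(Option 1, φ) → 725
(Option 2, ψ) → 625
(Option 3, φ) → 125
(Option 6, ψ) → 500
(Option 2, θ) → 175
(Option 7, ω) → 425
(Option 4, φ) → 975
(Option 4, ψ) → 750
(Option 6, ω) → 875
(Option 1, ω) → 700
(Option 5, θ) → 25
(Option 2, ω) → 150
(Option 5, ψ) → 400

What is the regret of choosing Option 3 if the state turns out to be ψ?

525

Best payoff under ψ is 925.
Regret = 925 − 400 = 525.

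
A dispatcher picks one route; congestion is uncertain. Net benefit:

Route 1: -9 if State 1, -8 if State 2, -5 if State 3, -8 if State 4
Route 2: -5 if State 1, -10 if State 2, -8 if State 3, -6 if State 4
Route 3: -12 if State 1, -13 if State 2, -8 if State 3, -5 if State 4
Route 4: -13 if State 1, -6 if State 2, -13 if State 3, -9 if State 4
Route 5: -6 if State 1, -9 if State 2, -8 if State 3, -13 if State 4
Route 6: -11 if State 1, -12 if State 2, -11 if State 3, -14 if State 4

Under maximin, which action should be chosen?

Route 1

Row minima: Route 1=-9, Route 2=-10, Route 3=-13, Route 4=-13, Route 5=-13, Route 6=-14
Best worst-case = -9 → Route 1.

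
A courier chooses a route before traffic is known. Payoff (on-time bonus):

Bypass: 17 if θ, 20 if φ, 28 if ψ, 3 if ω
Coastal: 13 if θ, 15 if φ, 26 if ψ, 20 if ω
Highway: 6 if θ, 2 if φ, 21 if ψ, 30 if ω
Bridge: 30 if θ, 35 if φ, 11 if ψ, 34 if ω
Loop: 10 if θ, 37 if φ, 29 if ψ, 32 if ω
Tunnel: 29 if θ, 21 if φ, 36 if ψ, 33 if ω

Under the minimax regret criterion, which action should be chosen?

Tunnel

Column bests: θ=30, φ=37, ψ=36, ω=34.
Bypass regrets: 13, 17, 8, 31 → max 31
Coastal regrets: 17, 22, 10, 14 → max 22
Highway regrets: 24, 35, 15, 4 → max 35
Bridge regrets: 0, 2, 25, 0 → max 25
Loop regrets: 20, 0, 7, 2 → max 20
Tunnel regrets: 1, 16, 0, 1 → max 16
Smallest max regret = 16 → Tunnel.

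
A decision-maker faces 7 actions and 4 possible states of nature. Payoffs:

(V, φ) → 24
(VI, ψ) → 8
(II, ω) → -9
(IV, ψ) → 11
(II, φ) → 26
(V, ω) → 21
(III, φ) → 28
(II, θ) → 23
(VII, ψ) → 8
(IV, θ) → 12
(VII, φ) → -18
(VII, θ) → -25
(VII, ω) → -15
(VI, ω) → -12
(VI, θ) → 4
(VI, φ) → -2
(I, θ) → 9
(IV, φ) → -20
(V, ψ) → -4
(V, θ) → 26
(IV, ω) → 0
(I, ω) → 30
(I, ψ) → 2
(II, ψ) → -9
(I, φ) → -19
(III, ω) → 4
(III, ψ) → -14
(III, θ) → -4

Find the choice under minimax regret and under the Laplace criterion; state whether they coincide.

minimax regret → V; laplace → V (agree)

Column bests: θ=26, φ=28, ψ=11, ω=30.
I regrets: 17, 47, 9, 0 → max 47
II regrets: 3, 2, 20, 39 → max 39
III regrets: 30, 0, 25, 26 → max 30
IV regrets: 14, 48, 0, 30 → max 48
V regrets: 0, 4, 15, 9 → max 15
VI regrets: 22, 30, 3, 42 → max 42
VII regrets: 51, 46, 3, 45 → max 51
Smallest max regret = 15 → V.
Row averages: I=5.5, II=7.75, III=3.5, IV=0.75, V=16.75, VI=-0.5, VII=-12.5
Highest average = 16.75 → V.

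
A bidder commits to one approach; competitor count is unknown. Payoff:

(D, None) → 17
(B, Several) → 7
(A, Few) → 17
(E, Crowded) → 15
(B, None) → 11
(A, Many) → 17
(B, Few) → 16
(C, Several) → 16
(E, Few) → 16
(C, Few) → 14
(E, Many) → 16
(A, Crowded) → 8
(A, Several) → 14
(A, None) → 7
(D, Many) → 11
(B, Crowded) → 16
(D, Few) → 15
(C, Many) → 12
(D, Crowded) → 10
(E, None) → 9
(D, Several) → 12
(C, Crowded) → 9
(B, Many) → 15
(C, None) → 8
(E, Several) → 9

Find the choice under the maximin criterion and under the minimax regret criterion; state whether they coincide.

maximin → D; minimax regret → D (agree)

Row minima: A=7, B=7, C=8, D=10, E=9
Best worst-case = 10 → D.
Column bests: None=17, Few=17, Several=16, Many=17, Crowded=16.
A regrets: 10, 0, 2, 0, 8 → max 10
B regrets: 6, 1, 9, 2, 0 → max 9
C regrets: 9, 3, 0, 5, 7 → max 9
D regrets: 0, 2, 4, 6, 6 → max 6
E regrets: 8, 1, 7, 1, 1 → max 8
Smallest max regret = 6 → D.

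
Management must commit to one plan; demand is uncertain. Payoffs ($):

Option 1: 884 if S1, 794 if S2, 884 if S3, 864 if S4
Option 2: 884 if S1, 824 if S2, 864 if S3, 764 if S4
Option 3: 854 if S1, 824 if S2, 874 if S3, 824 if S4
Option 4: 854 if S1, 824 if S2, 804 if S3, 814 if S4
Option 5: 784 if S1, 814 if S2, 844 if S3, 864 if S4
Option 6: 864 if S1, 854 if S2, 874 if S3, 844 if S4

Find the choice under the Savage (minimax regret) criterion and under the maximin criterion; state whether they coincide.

minimax regret → Option 6; maximin → Option 6 (agree)

Column bests: S1=884, S2=854, S3=884, S4=864.
Option 1 regrets: 0, 60, 0, 0 → max 60
Option 2 regrets: 0, 30, 20, 100 → max 100
Option 3 regrets: 30, 30, 10, 40 → max 40
Option 4 regrets: 30, 30, 80, 50 → max 80
Option 5 regrets: 100, 40, 40, 0 → max 100
Option 6 regrets: 20, 0, 10, 20 → max 20
Smallest max regret = 20 → Option 6.
Row minima: Option 1=794, Option 2=764, Option 3=824, Option 4=804, Option 5=784, Option 6=844
Best worst-case = 844 → Option 6.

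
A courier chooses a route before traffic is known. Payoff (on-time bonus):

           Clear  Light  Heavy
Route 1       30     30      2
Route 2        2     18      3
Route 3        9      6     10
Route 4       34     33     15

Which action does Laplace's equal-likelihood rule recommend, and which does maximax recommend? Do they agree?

laplace → Route 4; maximax → Route 4 (agree)

Row averages: Route 1=62/3, Route 2=23/3, Route 3=25/3, Route 4=82/3
Highest average = 82/3 → Route 4.
Row maxima: Route 1=30, Route 2=18, Route 3=10, Route 4=34
Best best-case = 34 → Route 4.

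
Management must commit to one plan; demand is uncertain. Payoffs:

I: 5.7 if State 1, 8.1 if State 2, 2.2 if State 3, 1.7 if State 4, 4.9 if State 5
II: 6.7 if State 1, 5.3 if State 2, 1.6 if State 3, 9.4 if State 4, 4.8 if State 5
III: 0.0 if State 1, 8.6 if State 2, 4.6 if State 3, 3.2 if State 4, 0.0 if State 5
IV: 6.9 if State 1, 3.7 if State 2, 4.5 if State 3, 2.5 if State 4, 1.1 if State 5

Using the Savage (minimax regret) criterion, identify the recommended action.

II

Column bests: State 1=6.9, State 2=8.6, State 3=4.6, State 4=9.4, State 5=4.9.
I regrets: 1.2, 0.5, 2.4, 7.7, 0.0 → max 7.7
II regrets: 0.2, 3.3, 3.0, 0.0, 0.1 → max 3.3
III regrets: 6.9, 0.0, 0.0, 6.2, 4.9 → max 6.9
IV regrets: 0.0, 4.9, 0.1, 6.9, 3.8 → max 6.9
Smallest max regret = 3.3 → II.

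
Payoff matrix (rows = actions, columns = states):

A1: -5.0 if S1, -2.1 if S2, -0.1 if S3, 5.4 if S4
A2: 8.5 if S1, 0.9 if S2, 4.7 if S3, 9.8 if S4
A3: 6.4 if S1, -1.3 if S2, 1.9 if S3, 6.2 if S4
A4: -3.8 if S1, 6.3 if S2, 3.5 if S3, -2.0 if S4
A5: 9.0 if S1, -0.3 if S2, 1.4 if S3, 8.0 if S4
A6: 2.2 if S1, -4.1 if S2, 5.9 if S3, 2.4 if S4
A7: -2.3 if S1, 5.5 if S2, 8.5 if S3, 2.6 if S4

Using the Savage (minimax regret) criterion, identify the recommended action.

Column bests: S1=9.0, S2=6.3, S3=8.5, S4=9.8.
A1 regrets: 14.0, 8.4, 8.6, 4.4 → max 14.0
A2 regrets: 0.5, 5.4, 3.8, 0.0 → max 5.4
A3 regrets: 2.6, 7.6, 6.6, 3.6 → max 7.6
A4 regrets: 12.8, 0.0, 5.0, 11.8 → max 12.8
A5 regrets: 0.0, 6.6, 7.1, 1.8 → max 7.1
A6 regrets: 6.8, 10.4, 2.6, 7.4 → max 10.4
A7 regrets: 11.3, 0.8, 0.0, 7.2 → max 11.3
Smallest max regret = 5.4 → A2.

A2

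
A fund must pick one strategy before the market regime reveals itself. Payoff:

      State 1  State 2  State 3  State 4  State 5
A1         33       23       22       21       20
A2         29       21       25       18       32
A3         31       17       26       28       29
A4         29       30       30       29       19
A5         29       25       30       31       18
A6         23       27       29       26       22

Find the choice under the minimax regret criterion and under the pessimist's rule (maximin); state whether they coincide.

minimax regret → A6; maximin → A6 (agree)

Column bests: State 1=33, State 2=30, State 3=30, State 4=31, State 5=32.
A1 regrets: 0, 7, 8, 10, 12 → max 12
A2 regrets: 4, 9, 5, 13, 0 → max 13
A3 regrets: 2, 13, 4, 3, 3 → max 13
A4 regrets: 4, 0, 0, 2, 13 → max 13
A5 regrets: 4, 5, 0, 0, 14 → max 14
A6 regrets: 10, 3, 1, 5, 10 → max 10
Smallest max regret = 10 → A6.
Row minima: A1=20, A2=18, A3=17, A4=19, A5=18, A6=22
Best worst-case = 22 → A6.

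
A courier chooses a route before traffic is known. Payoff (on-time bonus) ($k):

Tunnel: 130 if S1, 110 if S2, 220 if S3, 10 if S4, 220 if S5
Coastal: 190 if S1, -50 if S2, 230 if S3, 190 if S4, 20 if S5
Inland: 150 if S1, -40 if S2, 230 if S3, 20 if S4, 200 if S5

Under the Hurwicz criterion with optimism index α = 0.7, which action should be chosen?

Tunnel: 0.7·220 + 0.3·10 = 157
Coastal: 0.7·230 + 0.3·(-50) = 146
Inland: 0.7·230 + 0.3·(-40) = 149
Highest Hurwicz score = 157 → Tunnel.

Tunnel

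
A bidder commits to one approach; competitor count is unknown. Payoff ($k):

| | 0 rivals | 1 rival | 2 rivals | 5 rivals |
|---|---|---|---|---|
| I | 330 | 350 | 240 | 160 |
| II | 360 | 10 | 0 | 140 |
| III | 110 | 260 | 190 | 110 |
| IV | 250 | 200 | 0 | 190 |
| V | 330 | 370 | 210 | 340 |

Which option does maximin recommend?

Row minima: I=160, II=0, III=110, IV=0, V=210
Best worst-case = 210 → V.

V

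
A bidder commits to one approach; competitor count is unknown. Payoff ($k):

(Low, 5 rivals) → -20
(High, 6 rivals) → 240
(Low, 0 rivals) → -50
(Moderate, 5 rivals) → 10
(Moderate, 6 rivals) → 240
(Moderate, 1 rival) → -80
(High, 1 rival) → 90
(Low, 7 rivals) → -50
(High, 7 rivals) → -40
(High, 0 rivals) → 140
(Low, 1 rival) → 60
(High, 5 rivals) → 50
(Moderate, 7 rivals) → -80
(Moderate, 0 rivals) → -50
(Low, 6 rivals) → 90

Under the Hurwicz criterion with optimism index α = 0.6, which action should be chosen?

Low: 0.6·90 + 0.4·(-50) = 34
Moderate: 0.6·240 + 0.4·(-80) = 112
High: 0.6·240 + 0.4·(-40) = 128
Highest Hurwicz score = 128 → High.

High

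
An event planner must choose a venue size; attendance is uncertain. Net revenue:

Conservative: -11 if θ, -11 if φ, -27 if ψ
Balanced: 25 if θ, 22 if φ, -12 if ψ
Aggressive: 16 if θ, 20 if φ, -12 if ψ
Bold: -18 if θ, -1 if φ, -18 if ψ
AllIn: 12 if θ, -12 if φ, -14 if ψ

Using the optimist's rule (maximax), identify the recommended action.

Row maxima: Conservative=-11, Balanced=25, Aggressive=20, Bold=-1, AllIn=12
Best best-case = 25 → Balanced.

Balanced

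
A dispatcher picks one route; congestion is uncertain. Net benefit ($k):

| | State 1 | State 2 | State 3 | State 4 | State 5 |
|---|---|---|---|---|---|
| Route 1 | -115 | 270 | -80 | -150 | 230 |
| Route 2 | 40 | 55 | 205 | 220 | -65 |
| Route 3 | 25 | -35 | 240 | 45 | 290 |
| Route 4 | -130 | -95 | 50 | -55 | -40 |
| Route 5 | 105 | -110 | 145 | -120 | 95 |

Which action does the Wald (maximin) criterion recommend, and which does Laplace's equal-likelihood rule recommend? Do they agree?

Row minima: Route 1=-150, Route 2=-65, Route 3=-35, Route 4=-130, Route 5=-120
Best worst-case = -35 → Route 3.
Row averages: Route 1=31, Route 2=91, Route 3=113, Route 4=-54, Route 5=23
Highest average = 113 → Route 3.

maximin → Route 3; laplace → Route 3 (agree)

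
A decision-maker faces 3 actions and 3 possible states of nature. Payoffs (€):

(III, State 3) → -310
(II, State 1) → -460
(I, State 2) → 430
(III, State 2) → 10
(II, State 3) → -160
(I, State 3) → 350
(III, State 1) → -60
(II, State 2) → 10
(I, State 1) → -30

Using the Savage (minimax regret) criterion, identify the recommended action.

Column bests: State 1=-30, State 2=430, State 3=350.
I regrets: 0, 0, 0 → max 0
II regrets: 430, 420, 510 → max 510
III regrets: 30, 420, 660 → max 660
Smallest max regret = 0 → I.

I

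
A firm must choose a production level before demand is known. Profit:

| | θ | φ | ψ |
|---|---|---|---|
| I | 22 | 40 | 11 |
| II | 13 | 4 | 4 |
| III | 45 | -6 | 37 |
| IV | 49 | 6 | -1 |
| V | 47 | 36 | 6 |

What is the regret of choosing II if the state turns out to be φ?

36

Best payoff under φ is 40.
Regret = 40 − 4 = 36.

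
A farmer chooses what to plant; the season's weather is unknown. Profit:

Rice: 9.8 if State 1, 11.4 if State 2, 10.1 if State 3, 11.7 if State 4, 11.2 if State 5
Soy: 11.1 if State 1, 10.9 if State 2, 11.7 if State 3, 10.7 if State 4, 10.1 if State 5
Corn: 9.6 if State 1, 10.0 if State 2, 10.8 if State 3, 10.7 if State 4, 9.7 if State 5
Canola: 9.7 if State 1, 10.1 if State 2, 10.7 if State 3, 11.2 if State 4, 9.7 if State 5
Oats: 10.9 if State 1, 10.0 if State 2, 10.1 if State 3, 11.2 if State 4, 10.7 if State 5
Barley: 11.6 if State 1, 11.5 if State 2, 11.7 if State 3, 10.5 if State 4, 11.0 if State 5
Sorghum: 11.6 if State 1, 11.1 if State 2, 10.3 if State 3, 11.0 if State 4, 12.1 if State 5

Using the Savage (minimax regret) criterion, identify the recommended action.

Column bests: State 1=11.6, State 2=11.5, State 3=11.7, State 4=11.7, State 5=12.1.
Rice regrets: 1.8, 0.1, 1.6, 0.0, 0.9 → max 1.8
Soy regrets: 0.5, 0.6, 0.0, 1.0, 2.0 → max 2.0
Corn regrets: 2.0, 1.5, 0.9, 1.0, 2.4 → max 2.4
Canola regrets: 1.9, 1.4, 1.0, 0.5, 2.4 → max 2.4
Oats regrets: 0.7, 1.5, 1.6, 0.5, 1.4 → max 1.6
Barley regrets: 0.0, 0.0, 0.0, 1.2, 1.1 → max 1.2
Sorghum regrets: 0.0, 0.4, 1.4, 0.7, 0.0 → max 1.4
Smallest max regret = 1.2 → Barley.

Barley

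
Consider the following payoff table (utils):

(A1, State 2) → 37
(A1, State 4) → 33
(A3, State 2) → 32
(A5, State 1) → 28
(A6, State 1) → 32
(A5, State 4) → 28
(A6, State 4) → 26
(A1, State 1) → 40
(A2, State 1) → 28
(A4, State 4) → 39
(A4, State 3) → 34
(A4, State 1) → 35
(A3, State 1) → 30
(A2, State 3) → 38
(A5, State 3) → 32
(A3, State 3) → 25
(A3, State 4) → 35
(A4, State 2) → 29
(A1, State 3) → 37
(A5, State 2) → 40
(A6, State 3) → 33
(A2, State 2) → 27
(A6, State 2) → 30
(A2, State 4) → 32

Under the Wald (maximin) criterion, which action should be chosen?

A1

Row minima: A1=33, A2=27, A3=25, A4=29, A5=28, A6=26
Best worst-case = 33 → A1.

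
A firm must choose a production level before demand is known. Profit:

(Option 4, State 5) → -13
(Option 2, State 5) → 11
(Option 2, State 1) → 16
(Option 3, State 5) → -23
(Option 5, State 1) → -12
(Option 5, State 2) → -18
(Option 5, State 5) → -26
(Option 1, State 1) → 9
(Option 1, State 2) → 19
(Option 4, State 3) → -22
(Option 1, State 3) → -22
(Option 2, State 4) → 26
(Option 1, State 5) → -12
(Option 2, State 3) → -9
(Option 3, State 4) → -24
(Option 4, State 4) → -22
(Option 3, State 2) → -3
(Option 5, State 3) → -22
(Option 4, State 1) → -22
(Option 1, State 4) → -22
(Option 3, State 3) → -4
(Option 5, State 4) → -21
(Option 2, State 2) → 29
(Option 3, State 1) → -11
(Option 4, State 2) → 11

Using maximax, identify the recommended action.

Row maxima: Option 1=19, Option 2=29, Option 3=-3, Option 4=11, Option 5=-12
Best best-case = 29 → Option 2.

Option 2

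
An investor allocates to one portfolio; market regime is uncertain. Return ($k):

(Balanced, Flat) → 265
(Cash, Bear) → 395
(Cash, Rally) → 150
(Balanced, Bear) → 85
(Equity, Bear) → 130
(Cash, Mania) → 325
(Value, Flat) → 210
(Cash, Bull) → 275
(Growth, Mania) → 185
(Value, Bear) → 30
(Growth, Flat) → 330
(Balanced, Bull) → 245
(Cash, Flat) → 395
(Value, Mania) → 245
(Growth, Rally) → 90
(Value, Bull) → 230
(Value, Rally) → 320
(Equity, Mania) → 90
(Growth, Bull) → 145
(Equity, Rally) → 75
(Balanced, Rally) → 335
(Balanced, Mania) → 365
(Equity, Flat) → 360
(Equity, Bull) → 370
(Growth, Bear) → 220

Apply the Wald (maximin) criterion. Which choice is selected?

Cash

Row minima: Value=30, Cash=150, Growth=90, Balanced=85, Equity=75
Best worst-case = 150 → Cash.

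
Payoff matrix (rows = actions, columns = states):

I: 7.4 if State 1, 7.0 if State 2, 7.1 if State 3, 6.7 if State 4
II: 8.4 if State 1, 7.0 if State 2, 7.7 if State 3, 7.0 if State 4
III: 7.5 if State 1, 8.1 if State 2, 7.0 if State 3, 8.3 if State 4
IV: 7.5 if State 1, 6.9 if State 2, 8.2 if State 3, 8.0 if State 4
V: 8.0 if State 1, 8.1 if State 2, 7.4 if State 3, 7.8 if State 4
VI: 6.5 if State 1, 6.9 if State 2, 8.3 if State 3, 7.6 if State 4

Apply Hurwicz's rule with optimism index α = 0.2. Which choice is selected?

V

I: 0.2·7.4 + 0.8·6.7 = 6.84
II: 0.2·8.4 + 0.8·7.0 = 7.28
III: 0.2·8.3 + 0.8·7.0 = 7.26
IV: 0.2·8.2 + 0.8·6.9 = 7.16
V: 0.2·8.1 + 0.8·7.4 = 7.54
VI: 0.2·8.3 + 0.8·6.5 = 6.86
Highest Hurwicz score = 7.54 → V.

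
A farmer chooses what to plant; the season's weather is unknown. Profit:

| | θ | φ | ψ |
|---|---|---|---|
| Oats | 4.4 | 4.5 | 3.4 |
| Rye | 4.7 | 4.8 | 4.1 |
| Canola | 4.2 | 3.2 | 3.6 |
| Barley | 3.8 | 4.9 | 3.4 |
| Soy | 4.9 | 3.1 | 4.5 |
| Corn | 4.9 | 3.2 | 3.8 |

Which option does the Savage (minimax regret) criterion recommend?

Rye

Column bests: θ=4.9, φ=4.9, ψ=4.5.
Oats regrets: 0.5, 0.4, 1.1 → max 1.1
Rye regrets: 0.2, 0.1, 0.4 → max 0.4
Canola regrets: 0.7, 1.7, 0.9 → max 1.7
Barley regrets: 1.1, 0.0, 1.1 → max 1.1
Soy regrets: 0.0, 1.8, 0.0 → max 1.8
Corn regrets: 0.0, 1.7, 0.7 → max 1.7
Smallest max regret = 0.4 → Rye.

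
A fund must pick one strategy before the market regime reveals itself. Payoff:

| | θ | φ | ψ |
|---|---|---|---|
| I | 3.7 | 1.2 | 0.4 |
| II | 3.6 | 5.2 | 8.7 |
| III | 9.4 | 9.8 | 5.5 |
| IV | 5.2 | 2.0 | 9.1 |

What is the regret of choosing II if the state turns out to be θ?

Best payoff under θ is 9.4.
Regret = 9.4 − 3.6 = 5.8.

5.8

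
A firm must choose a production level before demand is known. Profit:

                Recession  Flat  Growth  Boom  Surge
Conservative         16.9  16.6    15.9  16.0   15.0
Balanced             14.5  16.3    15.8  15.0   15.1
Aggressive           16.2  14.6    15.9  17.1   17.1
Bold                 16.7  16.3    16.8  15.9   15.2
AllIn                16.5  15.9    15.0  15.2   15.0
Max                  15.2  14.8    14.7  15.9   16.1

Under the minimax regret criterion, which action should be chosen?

Bold

Column bests: Recession=16.9, Flat=16.6, Growth=16.8, Boom=17.1, Surge=17.1.
Conservative regrets: 0.0, 0.0, 0.9, 1.1, 2.1 → max 2.1
Balanced regrets: 2.4, 0.3, 1.0, 2.1, 2.0 → max 2.4
Aggressive regrets: 0.7, 2.0, 0.9, 0.0, 0.0 → max 2.0
Bold regrets: 0.2, 0.3, 0.0, 1.2, 1.9 → max 1.9
AllIn regrets: 0.4, 0.7, 1.8, 1.9, 2.1 → max 2.1
Max regrets: 1.7, 1.8, 2.1, 1.2, 1.0 → max 2.1
Smallest max regret = 1.9 → Bold.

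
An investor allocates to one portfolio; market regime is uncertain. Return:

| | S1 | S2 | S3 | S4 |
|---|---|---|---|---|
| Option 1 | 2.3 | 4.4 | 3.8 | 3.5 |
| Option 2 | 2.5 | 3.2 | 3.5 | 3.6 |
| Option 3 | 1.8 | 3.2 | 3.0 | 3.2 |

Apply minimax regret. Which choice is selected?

Column bests: S1=2.5, S2=4.4, S3=3.8, S4=3.6.
Option 1 regrets: 0.2, 0.0, 0.0, 0.1 → max 0.2
Option 2 regrets: 0.0, 1.2, 0.3, 0.0 → max 1.2
Option 3 regrets: 0.7, 1.2, 0.8, 0.4 → max 1.2
Smallest max regret = 0.2 → Option 1.

Option 1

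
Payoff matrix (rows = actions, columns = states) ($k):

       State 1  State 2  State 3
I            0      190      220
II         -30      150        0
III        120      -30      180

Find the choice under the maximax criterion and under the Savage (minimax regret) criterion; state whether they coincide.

maximax → I; minimax regret → I (agree)

Row maxima: I=220, II=150, III=180
Best best-case = 220 → I.
Column bests: State 1=120, State 2=190, State 3=220.
I regrets: 120, 0, 0 → max 120
II regrets: 150, 40, 220 → max 220
III regrets: 0, 220, 40 → max 220
Smallest max regret = 120 → I.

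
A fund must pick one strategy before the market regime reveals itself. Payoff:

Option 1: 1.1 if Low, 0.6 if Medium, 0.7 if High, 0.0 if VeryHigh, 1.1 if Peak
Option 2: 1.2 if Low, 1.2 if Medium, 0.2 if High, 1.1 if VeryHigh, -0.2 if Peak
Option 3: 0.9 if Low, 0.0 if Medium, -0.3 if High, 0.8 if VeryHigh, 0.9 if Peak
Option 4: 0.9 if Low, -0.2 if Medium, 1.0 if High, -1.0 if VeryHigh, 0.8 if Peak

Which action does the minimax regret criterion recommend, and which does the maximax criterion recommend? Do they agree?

Column bests: Low=1.2, Medium=1.2, High=1.0, VeryHigh=1.1, Peak=1.1.
Option 1 regrets: 0.1, 0.6, 0.3, 1.1, 0.0 → max 1.1
Option 2 regrets: 0.0, 0.0, 0.8, 0.0, 1.3 → max 1.3
Option 3 regrets: 0.3, 1.2, 1.3, 0.3, 0.2 → max 1.3
Option 4 regrets: 0.3, 1.4, 0.0, 2.1, 0.3 → max 2.1
Smallest max regret = 1.1 → Option 1.
Row maxima: Option 1=1.1, Option 2=1.2, Option 3=0.9, Option 4=1.0
Best best-case = 1.2 → Option 2.

minimax regret → Option 1; maximax → Option 2 (disagree)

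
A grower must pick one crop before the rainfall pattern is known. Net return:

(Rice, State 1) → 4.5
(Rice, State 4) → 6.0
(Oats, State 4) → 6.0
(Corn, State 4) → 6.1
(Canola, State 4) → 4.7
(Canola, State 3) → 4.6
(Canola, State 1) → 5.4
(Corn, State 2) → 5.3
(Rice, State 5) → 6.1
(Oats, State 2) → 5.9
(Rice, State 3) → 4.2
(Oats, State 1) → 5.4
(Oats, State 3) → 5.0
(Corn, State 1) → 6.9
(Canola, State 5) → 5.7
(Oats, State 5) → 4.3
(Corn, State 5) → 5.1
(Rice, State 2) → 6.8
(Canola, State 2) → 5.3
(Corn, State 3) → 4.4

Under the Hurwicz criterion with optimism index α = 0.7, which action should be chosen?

Corn

Oats: 0.7·6.0 + 0.3·4.3 = 5.49
Canola: 0.7·5.7 + 0.3·4.6 = 5.37
Rice: 0.7·6.8 + 0.3·4.2 = 6.02
Corn: 0.7·6.9 + 0.3·4.4 = 6.15
Highest Hurwicz score = 6.15 → Corn.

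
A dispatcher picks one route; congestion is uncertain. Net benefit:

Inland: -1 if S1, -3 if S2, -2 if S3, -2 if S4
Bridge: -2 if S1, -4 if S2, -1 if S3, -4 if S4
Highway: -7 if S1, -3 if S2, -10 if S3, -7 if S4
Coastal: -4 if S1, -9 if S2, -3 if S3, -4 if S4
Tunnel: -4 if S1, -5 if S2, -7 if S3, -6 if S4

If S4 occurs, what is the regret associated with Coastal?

2

Best payoff under S4 is -2.
Regret = -2 − (-4) = 2.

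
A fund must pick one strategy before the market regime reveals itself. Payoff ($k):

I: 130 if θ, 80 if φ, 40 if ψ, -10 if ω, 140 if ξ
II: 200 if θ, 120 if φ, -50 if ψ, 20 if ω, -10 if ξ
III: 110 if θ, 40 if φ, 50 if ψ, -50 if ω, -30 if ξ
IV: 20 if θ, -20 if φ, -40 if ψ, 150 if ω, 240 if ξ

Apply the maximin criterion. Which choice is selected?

Row minima: I=-10, II=-50, III=-50, IV=-40
Best worst-case = -10 → I.

I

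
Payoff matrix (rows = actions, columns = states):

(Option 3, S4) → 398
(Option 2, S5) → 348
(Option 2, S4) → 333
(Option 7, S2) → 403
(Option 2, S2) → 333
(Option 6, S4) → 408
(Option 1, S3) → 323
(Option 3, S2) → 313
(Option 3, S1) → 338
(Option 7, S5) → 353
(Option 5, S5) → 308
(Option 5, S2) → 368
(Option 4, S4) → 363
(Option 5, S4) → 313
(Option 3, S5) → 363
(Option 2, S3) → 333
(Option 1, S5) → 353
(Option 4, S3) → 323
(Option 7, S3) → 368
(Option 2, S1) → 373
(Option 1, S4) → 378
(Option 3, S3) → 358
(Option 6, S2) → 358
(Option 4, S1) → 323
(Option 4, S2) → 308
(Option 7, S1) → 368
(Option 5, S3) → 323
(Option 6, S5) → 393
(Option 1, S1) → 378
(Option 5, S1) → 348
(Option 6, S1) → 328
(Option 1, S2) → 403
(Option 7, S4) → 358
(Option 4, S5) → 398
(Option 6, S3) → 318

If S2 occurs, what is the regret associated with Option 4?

Best payoff under S2 is 403.
Regret = 403 − 308 = 95.

95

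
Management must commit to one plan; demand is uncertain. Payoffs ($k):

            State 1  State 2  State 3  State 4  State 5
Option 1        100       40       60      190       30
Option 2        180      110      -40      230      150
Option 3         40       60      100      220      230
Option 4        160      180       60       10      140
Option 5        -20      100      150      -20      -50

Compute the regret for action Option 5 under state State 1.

200

Best payoff under State 1 is 180.
Regret = 180 − (-20) = 200.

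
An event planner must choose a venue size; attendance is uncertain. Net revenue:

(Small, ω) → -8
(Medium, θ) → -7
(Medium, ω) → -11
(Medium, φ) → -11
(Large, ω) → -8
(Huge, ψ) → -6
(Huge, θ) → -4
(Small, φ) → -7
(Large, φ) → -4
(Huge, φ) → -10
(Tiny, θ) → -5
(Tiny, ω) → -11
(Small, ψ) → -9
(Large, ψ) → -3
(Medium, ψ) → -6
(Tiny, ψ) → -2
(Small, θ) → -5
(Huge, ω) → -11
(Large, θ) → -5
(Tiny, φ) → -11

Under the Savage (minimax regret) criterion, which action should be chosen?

Column bests: θ=-4, φ=-4, ψ=-2, ω=-8.
Tiny regrets: 1, 7, 0, 3 → max 7
Small regrets: 1, 3, 7, 0 → max 7
Medium regrets: 3, 7, 4, 3 → max 7
Large regrets: 1, 0, 1, 0 → max 1
Huge regrets: 0, 6, 4, 3 → max 6
Smallest max regret = 1 → Large.

Large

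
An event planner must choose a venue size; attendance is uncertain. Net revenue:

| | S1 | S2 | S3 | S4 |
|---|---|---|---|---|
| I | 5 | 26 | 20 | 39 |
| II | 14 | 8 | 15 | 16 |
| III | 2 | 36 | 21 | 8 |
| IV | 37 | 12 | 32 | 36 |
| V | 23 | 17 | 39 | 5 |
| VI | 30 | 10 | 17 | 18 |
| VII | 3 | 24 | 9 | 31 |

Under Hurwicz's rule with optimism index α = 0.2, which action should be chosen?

IV

I: 0.2·39 + 0.8·5 = 11.8
II: 0.2·16 + 0.8·8 = 9.6
III: 0.2·36 + 0.8·2 = 8.8
IV: 0.2·37 + 0.8·12 = 17
V: 0.2·39 + 0.8·5 = 11.8
VI: 0.2·30 + 0.8·10 = 14
VII: 0.2·31 + 0.8·3 = 8.6
Highest Hurwicz score = 17 → IV.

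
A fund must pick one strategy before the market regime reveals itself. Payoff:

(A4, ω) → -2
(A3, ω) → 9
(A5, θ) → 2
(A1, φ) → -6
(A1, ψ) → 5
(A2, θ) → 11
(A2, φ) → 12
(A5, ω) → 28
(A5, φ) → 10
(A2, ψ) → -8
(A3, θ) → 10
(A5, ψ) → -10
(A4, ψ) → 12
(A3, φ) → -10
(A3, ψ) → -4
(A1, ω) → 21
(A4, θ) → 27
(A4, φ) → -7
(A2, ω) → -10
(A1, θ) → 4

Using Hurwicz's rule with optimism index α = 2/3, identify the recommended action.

A4

A1: 2/3·21 + 1/3·(-6) = 12
A2: 2/3·12 + 1/3·(-10) = 14/3
A3: 2/3·10 + 1/3·(-10) = 10/3
A4: 2/3·27 + 1/3·(-7) = 47/3
A5: 2/3·28 + 1/3·(-10) = 46/3
Highest Hurwicz score = 47/3 → A4.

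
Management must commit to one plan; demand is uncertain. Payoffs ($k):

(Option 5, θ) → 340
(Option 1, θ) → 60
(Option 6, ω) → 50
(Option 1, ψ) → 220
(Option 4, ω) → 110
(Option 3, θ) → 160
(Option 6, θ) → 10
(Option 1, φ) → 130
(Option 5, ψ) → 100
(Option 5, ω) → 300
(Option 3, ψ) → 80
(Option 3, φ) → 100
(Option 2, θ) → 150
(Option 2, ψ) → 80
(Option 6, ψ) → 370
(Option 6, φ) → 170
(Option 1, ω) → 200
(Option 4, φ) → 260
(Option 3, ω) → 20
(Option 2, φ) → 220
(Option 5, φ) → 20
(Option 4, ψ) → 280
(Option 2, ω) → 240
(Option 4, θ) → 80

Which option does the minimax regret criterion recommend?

Column bests: θ=340, φ=260, ψ=370, ω=300.
Option 1 regrets: 280, 130, 150, 100 → max 280
Option 2 regrets: 190, 40, 290, 60 → max 290
Option 3 regrets: 180, 160, 290, 280 → max 290
Option 4 regrets: 260, 0, 90, 190 → max 260
Option 5 regrets: 0, 240, 270, 0 → max 270
Option 6 regrets: 330, 90, 0, 250 → max 330
Smallest max regret = 260 → Option 4.

Option 4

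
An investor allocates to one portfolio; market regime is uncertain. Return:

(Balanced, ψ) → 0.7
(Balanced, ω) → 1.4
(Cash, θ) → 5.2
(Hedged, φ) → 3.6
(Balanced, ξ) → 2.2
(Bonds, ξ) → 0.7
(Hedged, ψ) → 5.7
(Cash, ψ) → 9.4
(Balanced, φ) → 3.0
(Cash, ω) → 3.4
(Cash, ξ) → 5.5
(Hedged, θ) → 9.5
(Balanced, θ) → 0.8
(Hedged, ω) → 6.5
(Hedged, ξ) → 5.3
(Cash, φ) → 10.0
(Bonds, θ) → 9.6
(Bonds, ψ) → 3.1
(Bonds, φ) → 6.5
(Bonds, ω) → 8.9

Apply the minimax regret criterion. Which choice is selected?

Column bests: θ=9.6, φ=10.0, ψ=9.4, ω=8.9, ξ=5.5.
Bonds regrets: 0.0, 3.5, 6.3, 0.0, 4.8 → max 6.3
Cash regrets: 4.4, 0.0, 0.0, 5.5, 0.0 → max 5.5
Hedged regrets: 0.1, 6.4, 3.7, 2.4, 0.2 → max 6.4
Balanced regrets: 8.8, 7.0, 8.7, 7.5, 3.3 → max 8.8
Smallest max regret = 5.5 → Cash.

Cash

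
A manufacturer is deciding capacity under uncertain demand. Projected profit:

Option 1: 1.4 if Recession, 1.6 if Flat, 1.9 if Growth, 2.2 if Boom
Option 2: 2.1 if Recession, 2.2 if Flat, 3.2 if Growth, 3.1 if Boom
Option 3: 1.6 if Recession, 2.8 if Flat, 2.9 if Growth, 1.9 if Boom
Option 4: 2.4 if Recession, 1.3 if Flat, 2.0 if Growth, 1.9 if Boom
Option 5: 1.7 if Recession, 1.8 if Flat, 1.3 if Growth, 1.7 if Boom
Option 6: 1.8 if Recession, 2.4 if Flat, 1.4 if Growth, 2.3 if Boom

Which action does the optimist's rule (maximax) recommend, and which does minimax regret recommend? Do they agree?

maximax → Option 2; minimax regret → Option 2 (agree)

Row maxima: Option 1=2.2, Option 2=3.2, Option 3=2.9, Option 4=2.4, Option 5=1.8, Option 6=2.4
Best best-case = 3.2 → Option 2.
Column bests: Recession=2.4, Flat=2.8, Growth=3.2, Boom=3.1.
Option 1 regrets: 1.0, 1.2, 1.3, 0.9 → max 1.3
Option 2 regrets: 0.3, 0.6, 0.0, 0.0 → max 0.6
Option 3 regrets: 0.8, 0.0, 0.3, 1.2 → max 1.2
Option 4 regrets: 0.0, 1.5, 1.2, 1.2 → max 1.5
Option 5 regrets: 0.7, 1.0, 1.9, 1.4 → max 1.9
Option 6 regrets: 0.6, 0.4, 1.8, 0.8 → max 1.8
Smallest max regret = 0.6 → Option 2.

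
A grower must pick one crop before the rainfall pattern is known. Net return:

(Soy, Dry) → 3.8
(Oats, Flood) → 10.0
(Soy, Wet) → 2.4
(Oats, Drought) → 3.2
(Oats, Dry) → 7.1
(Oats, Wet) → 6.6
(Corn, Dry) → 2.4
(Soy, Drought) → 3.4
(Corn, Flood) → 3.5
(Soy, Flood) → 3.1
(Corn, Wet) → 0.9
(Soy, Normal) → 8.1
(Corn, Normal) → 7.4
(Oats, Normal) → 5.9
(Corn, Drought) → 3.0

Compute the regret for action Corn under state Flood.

6.5

Best payoff under Flood is 10.0.
Regret = 10.0 − 3.5 = 6.5.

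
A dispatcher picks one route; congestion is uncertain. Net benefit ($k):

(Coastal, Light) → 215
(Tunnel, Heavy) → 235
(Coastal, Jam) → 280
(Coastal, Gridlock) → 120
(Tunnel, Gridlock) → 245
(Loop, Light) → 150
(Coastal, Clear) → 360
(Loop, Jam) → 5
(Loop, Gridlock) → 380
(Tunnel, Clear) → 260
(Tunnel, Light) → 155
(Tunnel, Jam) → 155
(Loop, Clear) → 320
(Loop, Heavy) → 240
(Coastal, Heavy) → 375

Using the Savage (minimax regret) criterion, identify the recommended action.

Tunnel

Column bests: Clear=360, Light=215, Heavy=375, Jam=280, Gridlock=380.
Loop regrets: 40, 65, 135, 275, 0 → max 275
Tunnel regrets: 100, 60, 140, 125, 135 → max 140
Coastal regrets: 0, 0, 0, 0, 260 → max 260
Smallest max regret = 140 → Tunnel.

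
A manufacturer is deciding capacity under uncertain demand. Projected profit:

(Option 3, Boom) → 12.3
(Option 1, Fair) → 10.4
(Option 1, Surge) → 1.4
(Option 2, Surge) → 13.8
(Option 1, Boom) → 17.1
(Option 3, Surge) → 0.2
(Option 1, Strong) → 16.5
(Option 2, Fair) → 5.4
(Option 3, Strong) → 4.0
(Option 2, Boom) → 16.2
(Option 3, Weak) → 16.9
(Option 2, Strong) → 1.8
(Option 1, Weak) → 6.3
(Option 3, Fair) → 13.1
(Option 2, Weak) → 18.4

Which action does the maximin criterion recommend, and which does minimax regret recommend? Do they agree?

maximin → Option 2; minimax regret → Option 1 (disagree)

Row minima: Option 1=1.4, Option 2=1.8, Option 3=0.2
Best worst-case = 1.8 → Option 2.
Column bests: Weak=18.4, Fair=13.1, Strong=16.5, Boom=17.1, Surge=13.8.
Option 1 regrets: 12.1, 2.7, 0.0, 0.0, 12.4 → max 12.4
Option 2 regrets: 0.0, 7.7, 14.7, 0.9, 0.0 → max 14.7
Option 3 regrets: 1.5, 0.0, 12.5, 4.8, 13.6 → max 13.6
Smallest max regret = 12.4 → Option 1.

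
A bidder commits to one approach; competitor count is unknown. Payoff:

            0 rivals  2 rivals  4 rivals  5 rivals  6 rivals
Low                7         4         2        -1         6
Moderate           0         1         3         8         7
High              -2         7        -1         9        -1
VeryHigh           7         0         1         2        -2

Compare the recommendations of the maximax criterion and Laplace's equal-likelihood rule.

maximax → High; laplace → Moderate (disagree)

Row maxima: Low=7, Moderate=8, High=9, VeryHigh=7
Best best-case = 9 → High.
Row averages: Low=3.6, Moderate=3.8, High=2.4, VeryHigh=1.6
Highest average = 3.8 → Moderate.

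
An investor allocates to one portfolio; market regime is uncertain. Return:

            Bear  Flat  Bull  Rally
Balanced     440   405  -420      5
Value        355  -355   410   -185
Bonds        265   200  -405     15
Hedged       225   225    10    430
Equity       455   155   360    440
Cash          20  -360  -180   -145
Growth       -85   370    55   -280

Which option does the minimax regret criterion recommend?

Column bests: Bear=455, Flat=405, Bull=410, Rally=440.
Balanced regrets: 15, 0, 830, 435 → max 830
Value regrets: 100, 760, 0, 625 → max 760
Bonds regrets: 190, 205, 815, 425 → max 815
Hedged regrets: 230, 180, 400, 10 → max 400
Equity regrets: 0, 250, 50, 0 → max 250
Cash regrets: 435, 765, 590, 585 → max 765
Growth regrets: 540, 35, 355, 720 → max 720
Smallest max regret = 250 → Equity.

Equity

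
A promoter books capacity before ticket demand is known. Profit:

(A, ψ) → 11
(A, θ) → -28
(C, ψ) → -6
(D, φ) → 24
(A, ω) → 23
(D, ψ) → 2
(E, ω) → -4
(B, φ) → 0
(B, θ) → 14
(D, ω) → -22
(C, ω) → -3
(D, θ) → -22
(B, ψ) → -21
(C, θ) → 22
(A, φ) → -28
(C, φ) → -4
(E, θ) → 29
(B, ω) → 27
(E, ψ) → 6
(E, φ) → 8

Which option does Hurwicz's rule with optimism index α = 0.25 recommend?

E

A: 0.25·23 + 0.75·(-28) = -15.25
B: 0.25·27 + 0.75·(-21) = -9
C: 0.25·22 + 0.75·(-6) = 1
D: 0.25·24 + 0.75·(-22) = -10.5
E: 0.25·29 + 0.75·(-4) = 4.25
Highest Hurwicz score = 4.25 → E.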